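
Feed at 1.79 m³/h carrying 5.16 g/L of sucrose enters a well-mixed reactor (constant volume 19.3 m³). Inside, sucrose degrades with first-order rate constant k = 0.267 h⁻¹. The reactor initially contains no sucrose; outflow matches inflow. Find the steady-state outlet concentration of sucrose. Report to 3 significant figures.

Accumulation = in − out − consumed: V dC/dt = Q C_in − Q C − k V C.
Steady state (dC/dt = 0): C_ss = Q C_in/(Q + kV) = C_in/(1 + kV/Q).
C_ss = 1.79·5.16/(1.79 + 0.267·19.3) = 9.2364/6.9431 = 1.3303 g/L.

1.33 g/L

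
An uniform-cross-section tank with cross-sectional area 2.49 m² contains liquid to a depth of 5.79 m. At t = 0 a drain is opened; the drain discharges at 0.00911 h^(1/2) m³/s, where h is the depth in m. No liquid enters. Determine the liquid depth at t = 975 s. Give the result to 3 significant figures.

0.388 m

Volume balance on the tank: A dh/dt = −0.00911 √h.
This is separable: 2 d(√h)/dt = −0.00911/A, so √h = √h₀ − (0.00911/(2A)) t.
√h = √5.79 − 0.00911·975/(2·2.49) = 2.4062 − 1.7836 = 0.62266.
h = 0.62266² = 0.38770 m.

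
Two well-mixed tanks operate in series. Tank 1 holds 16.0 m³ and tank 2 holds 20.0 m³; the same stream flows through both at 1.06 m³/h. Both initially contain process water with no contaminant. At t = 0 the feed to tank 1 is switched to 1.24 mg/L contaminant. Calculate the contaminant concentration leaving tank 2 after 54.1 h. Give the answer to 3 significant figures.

1.03 mg/L

Species balance on tank i: dCᵢ/dt = (Cᵢ₋₁ − Cᵢ)/τᵢ with τᵢ = Vᵢ/Q.
τ₁ = 16.0/1.06 = 15.094 h; τ₂ = 20.0/1.06 = 18.868 h.
Tank 1: C₁ = C_in(1 − e^(−t/τ₁)). Tank 2 (τ₁ ≠ τ₂): C₂ = C_in[1 − (τ₁ e^(−t/τ₁) − τ₂ e^(−t/τ₂))/(τ₁ − τ₂)].
At t = 54.1: e^(−t/τ₁) = 0.027761, e^(−t/τ₂) = 0.056852.
C₂ = 1.24·[1 − (15.094·0.027761 − 18.868·0.056852)/(-3.7736)] = 1.24·0.82678 = 1.0252 mg/L.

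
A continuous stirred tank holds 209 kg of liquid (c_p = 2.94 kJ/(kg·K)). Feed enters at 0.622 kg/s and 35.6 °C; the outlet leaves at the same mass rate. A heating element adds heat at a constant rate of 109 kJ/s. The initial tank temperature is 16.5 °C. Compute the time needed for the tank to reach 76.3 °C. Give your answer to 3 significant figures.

479 s

M c_p dT/dt = ṁ c_p (T_in − T) + Q̇.
τ = M/ṁ = 336.01 s; T_ss = T_in + Q̇/(ṁ c_p) = 95.206 °C.
T(t) = T_ss + (T₀ − T_ss) e^(−t/τ). Set T = 76.3:
e^(−t/τ) = (76.3 − 95.206)/(16.5 − 95.206) = 0.24021
t = −336.01 · ln(0.24021) = 479.24 s.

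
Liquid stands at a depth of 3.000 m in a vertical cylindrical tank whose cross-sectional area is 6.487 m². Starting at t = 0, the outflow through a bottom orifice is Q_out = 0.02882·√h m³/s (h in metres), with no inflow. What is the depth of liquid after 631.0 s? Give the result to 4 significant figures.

0.1091 m

Mass balance (ρ constant): A dh/dt = −0.02882 √h.
This is separable: 2 d(√h)/dt = −0.02882/A, so √h = √h₀ − (0.02882/(2A)) t.
√h = √3.000 − 0.02882·631.0/(2·6.487) = 1.73205 − 1.40168 = 0.330369.
h = 0.330369² = 0.109144 m.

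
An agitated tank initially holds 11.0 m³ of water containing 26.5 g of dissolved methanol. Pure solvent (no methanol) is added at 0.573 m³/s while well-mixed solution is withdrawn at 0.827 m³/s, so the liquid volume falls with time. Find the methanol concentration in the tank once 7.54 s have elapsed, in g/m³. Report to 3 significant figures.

Total volume: dV/dt = Q_in − Q_out = -0.25400 m³/s, so V(t) = 11.0 − 0.25400 t and V(7.54) = 9.0848 m³.
Solute balance: dm/dt = 0 − Q_out C = −Q_out m/V(t).
dm/m = −Q_out dt/(V₀ − 0.25400 t); integrating gives ln(m/m₀) = −(Q_out/(Q_in−Q_out)) ln(V/V₀).
m = m₀ (V₀/V)^(Q_out/(Q_in−Q_out)) = 26.5 × (11.0/9.0848)^(-3.2559) = 14.215 g.
C = m/V = 14.215/9.0848 = 1.5647 g/m³.

1.56 g/m³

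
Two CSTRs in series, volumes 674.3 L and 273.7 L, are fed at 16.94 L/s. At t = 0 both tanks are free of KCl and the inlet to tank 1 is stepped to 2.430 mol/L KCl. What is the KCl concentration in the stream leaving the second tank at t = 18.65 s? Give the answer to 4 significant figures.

0.3933 mol/L

Time constants: τᵢ = Vᵢ/Q for each well-mixed tank.
τ₁ = 674.3/16.94 = 39.8052 s; τ₂ = 273.7/16.94 = 16.1570 s.
Solving the cascade with C₁(0)=C₂(0)=0 gives C₂(t) = C_in[1 − (τ₁ e^(−t/τ₁) − τ₂ e^(−t/τ₂))/(τ₁ − τ₂)].
At t = 18.65: e^(−t/τ₁) = 0.625921, e^(−t/τ₂) = 0.315279.
C₂ = 2.430·[1 − (39.8052·0.625921 − 16.1570·0.315279)/(23.6482)] = 2.430·0.161841 = 0.393275 mol/L.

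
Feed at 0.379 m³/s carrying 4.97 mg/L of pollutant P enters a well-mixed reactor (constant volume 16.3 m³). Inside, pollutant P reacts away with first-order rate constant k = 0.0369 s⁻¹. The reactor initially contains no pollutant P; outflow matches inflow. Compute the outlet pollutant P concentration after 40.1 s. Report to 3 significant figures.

1.75 mg/L

Species balance: V dC/dt = Q C_in − Q C − k V C.
dC/dt = (Q/V) C_in − (Q/V + k) C; effective rate a = Q/V + k = 0.023252 + 0.0369 = 0.060152 s⁻¹.
C_ss = Q C_in/(Q + kV) = 1.9212 mg/L; C(t) = C_ss + (C₀ − C_ss) e^(−a t).
C(40.1) = 1.9212 + (-1.9212)·e^(−0.060152·40.1) = 1.9212 + (-1.9212)·0.089629 = 1.7490 mg/L.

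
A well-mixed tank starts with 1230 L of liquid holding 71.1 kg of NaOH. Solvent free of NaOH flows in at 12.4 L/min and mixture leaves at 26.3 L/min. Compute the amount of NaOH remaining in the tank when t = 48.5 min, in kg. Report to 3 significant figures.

Total volume: dV/dt = Q_in − Q_out = -13.900 L/min, so V(t) = 1230 − 13.900 t and V(48.5) = 555.85 L.
No NaOH enters, so dm/dt = −Q_out · (m/V).
Separate: dm/m = −Q_out dt/V(t) ⇒ ln(m/m₀) = −(Q_out/(Q_in−Q_out)) ln(V/V₀).
m = m₀ (V₀/V)^(Q_out/(Q_in−Q_out)) = 71.1 × (1230/555.85)^(-1.8921) = 15.820 kg.

15.8 kg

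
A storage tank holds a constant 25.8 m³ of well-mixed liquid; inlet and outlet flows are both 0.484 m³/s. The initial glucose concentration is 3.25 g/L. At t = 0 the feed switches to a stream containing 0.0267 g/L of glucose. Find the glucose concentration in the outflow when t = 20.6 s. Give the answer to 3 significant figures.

2.22 g/L

Mass balance on the solute (V constant): V dC/dt = Q(C_in − C).
Rewrite as dC/dt + C/τ = C_in/τ, τ = V/Q = 53.306 s.
This is linear first-order; C(t) = C_in + (C₀ − C_in) e^(−t/τ).
C(20.6) = 0.0267 + (3.25 − 0.0267)·e^(−20.6/53.306) = 0.0267 + (3.2233)·0.67946 = 2.2168 g/L.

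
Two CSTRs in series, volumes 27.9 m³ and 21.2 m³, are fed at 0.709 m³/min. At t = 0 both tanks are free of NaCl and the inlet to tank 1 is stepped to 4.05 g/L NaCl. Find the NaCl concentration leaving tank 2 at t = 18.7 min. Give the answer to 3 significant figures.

Species balance on tank i: dCᵢ/dt = (Cᵢ₋₁ − Cᵢ)/τᵢ with τᵢ = Vᵢ/Q.
τ₁ = 27.9/0.709 = 39.351 min; τ₂ = 21.2/0.709 = 29.901 min.
Tank 1: C₁ = C_in(1 − e^(−t/τ₁)). Tank 2 (τ₁ ≠ τ₂): C₂ = C_in[1 − (τ₁ e^(−t/τ₁) − τ₂ e^(−t/τ₂))/(τ₁ − τ₂)].
At t = 18.7: e^(−t/τ₁) = 0.62176, e^(−t/τ₂) = 0.53505.
C₂ = 4.05·[1 − (39.351·0.62176 − 29.901·0.53505)/(9.4499)] = 4.05·0.10390 = 0.42079 g/L.

0.421 g/L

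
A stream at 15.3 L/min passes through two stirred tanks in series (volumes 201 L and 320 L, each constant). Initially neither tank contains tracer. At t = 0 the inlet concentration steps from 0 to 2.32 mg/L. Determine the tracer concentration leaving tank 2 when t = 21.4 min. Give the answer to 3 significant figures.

0.846 mg/L

Species balance on tank i: dCᵢ/dt = (Cᵢ₋₁ − Cᵢ)/τᵢ with τᵢ = Vᵢ/Q.
τ₁ = 201/15.3 = 13.137 min; τ₂ = 320/15.3 = 20.915 min.
Solving the cascade with C₁(0)=C₂(0)=0 gives C₂(t) = C_in[1 − (τ₁ e^(−t/τ₁) − τ₂ e^(−t/τ₂))/(τ₁ − τ₂)].
At t = 21.4: e^(−t/τ₁) = 0.19613, e^(−t/τ₂) = 0.35945.
C₂ = 2.32·[1 − (13.137·0.19613 − 20.915·0.35945)/(-7.7778)] = 2.32·0.36470 = 0.84611 mg/L.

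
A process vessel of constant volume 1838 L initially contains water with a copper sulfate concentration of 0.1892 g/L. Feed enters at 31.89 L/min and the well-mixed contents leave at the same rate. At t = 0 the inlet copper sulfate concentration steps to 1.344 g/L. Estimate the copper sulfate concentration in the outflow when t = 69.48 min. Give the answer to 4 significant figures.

0.9981 g/L

Mass balance on the solute (V constant): V dC/dt = Q(C_in − C).
Rewrite as dC/dt + C/τ = C_in/τ, τ = V/Q = 57.6356 min.
Solution: C(t) = C_in + (C₀ − C_in) e^(−t/τ).
C(69.48) = 1.344 + (0.1892 − 1.344)·e^(−69.48/57.6356) = 1.344 + (-1.15480)·0.299541 = 0.998090 g/L.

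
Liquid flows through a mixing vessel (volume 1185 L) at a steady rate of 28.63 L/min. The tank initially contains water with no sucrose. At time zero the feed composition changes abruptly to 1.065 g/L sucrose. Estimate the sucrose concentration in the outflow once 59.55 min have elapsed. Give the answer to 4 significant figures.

0.8124 g/L

Species balance on the tank: V dC/dt = Q(C_in − C).
So dC/dt = (C_in − C)/τ with τ = V/Q = 1185/28.63 = 41.3902 min.
This is linear first-order; C(t) = C_in + (C₀ − C_in) e^(−t/τ).
C(59.55) = 1.065 + (0 − 1.065)·e^(−59.55/41.3902) = 1.065 + (-1.06500)·0.237225 = 0.812356 g/L.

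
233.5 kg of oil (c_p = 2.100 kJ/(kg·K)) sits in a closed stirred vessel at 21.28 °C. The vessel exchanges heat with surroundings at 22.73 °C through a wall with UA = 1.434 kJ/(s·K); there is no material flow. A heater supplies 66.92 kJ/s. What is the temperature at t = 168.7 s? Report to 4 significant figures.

40.02 °C

Lumped-capacitance energy balance: M c_p dT/dt = UA(T_amb − T) + Q̇.
dT/dt = (T_ss − T)/τ with T_ss = T_amb + Q̇/UA = 22.73 + 66.92/1.434 = 69.3967 °C, τ = M c_p/UA = 233.5·2.100/1.434 = 341.946 s.
Solution: T(t) = T_ss + (T₀ − T_ss) e^(−t/τ).
T(168.7) = 69.3967 + (-48.1167)·0.610576 = 40.0178 °C.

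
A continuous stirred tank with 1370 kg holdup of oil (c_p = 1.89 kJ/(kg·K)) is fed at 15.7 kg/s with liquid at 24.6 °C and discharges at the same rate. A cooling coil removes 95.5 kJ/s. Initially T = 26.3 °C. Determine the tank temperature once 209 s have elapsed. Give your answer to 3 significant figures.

M c_p dT/dt = ṁ c_p (T_in − T) − Q̇.
Rearrange: dT/dt = (T_ss − T)/τ with τ = M/ṁ = 87.261 s and T_ss = T_in − Q̇/(ṁ c_p) = 21.382 °C.
Integrating: T(t) = T_ss + (T₀ − T_ss) e^(−t/τ).
T(209) = 21.382 + (4.9184)·e^(−209/87.261) = 21.382 + (4.9184)·0.091163 = 21.830 °C.

21.8 °C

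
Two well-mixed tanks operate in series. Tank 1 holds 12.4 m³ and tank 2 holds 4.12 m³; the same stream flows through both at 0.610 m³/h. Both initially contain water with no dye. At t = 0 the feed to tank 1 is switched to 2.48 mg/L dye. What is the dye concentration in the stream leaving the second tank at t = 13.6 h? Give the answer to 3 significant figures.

0.742 mg/L

Time constants: τᵢ = Vᵢ/Q for each well-mixed tank.
τ₁ = 12.4/0.610 = 20.328 h; τ₂ = 4.12/0.610 = 6.7541 h.
Tank 1: C₁ = C_in(1 − e^(−t/τ₁)). Tank 2 (τ₁ ≠ τ₂): C₂ = C_in[1 − (τ₁ e^(−t/τ₁) − τ₂ e^(−t/τ₂))/(τ₁ − τ₂)].
At t = 13.6: e^(−t/τ₁) = 0.51220, e^(−t/τ₂) = 0.13351.
C₂ = 2.48·[1 − (20.328·0.51220 − 6.7541·0.13351)/(13.574)] = 2.48·0.29936 = 0.74242 mg/L.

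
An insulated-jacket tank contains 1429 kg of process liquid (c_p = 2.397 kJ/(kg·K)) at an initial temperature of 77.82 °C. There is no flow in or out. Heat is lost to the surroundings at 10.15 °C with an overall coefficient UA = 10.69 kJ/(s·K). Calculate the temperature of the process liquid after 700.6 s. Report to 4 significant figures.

Lumped-capacitance energy balance: M c_p dT/dt = UA(T_amb − T).
dT/dt = (T_ss − T)/τ with T_ss = T_amb = 10.1500 °C, τ = M c_p/UA = 1429·2.397/10.69 = 320.422 s.
Solution: T(t) = T_ss + (T₀ − T_ss) e^(−t/τ).
T(700.6) = 10.1500 + (67.6700)·0.112310 = 17.7500 °C.

17.75 °C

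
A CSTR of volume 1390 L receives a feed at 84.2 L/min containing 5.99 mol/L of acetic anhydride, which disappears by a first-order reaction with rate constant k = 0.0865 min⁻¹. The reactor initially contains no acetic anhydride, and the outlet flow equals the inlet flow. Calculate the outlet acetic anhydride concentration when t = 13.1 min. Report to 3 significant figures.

2.11 mol/L

V dC/dt = Q(C_in − C) − k V C.
dC/dt = (Q/V) C_in − (Q/V + k) C; effective rate a = Q/V + k = 0.060576 + 0.0865 = 0.14708 min⁻¹.
C_ss = Q C_in/(Q + kV) = 2.4671 mol/L; C(t) = C_ss + (C₀ − C_ss) e^(−a t).
C(13.1) = 2.4671 + (-2.4671)·e^(−0.14708·13.1) = 2.4671 + (-2.4671)·0.14563 = 2.1078 mol/L.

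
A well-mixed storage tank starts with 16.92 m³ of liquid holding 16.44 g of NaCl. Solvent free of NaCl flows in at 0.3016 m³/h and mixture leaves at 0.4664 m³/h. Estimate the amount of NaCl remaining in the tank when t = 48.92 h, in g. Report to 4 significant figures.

2.633 g

Let m(t) be the amount of NaCl. Volume: V(t) = V₀ + (Q_in − Q_out) t = 16.92 − 0.164800 t; V(48.92) = 8.85798 m³.
Species balance (pure solvent in): dm/dt = −Q_out · m/V(t).
Separate: dm/m = −Q_out dt/V(t) ⇒ ln(m/m₀) = −(Q_out/(Q_in−Q_out)) ln(V/V₀).
m = m₀ (V₀/V)^(Q_out/(Q_in−Q_out)) = 16.44 × (16.92/8.85798)^(-2.83010) = 2.63305 g.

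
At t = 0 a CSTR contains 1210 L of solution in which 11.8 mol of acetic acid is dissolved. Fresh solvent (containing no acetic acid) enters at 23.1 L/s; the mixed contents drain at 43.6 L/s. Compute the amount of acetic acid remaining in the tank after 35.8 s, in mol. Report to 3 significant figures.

1.62 mol

Total volume: dV/dt = Q_in − Q_out = -20.500 L/s, so V(t) = 1210 − 20.500 t and V(35.8) = 476.10 L.
Solute balance: dm/dt = 0 − Q_out C = −Q_out m/V(t).
dm/m = −Q_out dt/(V₀ − 20.500 t); integrating gives ln(m/m₀) = −(Q_out/(Q_in−Q_out)) ln(V/V₀).
m = m₀ (V₀/V)^(Q_out/(Q_in−Q_out)) = 11.8 × (1210/476.10)^(-2.1268) = 1.6230 mol.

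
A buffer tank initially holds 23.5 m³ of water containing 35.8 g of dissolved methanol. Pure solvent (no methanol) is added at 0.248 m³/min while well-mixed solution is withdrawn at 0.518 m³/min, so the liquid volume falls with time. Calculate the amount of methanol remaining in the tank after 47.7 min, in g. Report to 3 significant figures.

Total volume: dV/dt = Q_in − Q_out = -0.27000 m³/min, so V(t) = 23.5 − 0.27000 t and V(47.7) = 10.621 m³.
Species balance (pure solvent in): dm/dt = −Q_out · m/V(t).
Separate: dm/m = −Q_out dt/V(t) ⇒ ln(m/m₀) = −(Q_out/(Q_in−Q_out)) ln(V/V₀).
m = m₀ (V₀/V)^(Q_out/(Q_in−Q_out)) = 35.8 × (23.5/10.621)^(-1.9185) = 7.8016 g.

7.80 g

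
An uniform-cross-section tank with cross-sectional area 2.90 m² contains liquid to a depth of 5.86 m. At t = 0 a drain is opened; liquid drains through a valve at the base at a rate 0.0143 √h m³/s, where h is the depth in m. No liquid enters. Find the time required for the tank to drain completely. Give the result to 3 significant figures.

A dh/dt = −Q_out = −0.0143 √h.
This is separable: 2 d(√h)/dt = −0.0143/A, so √h = √h₀ − (0.0143/(2A)) t.
Set h = 0: 2√h₀ = (0.0143/A) t_empty ⇒ t_empty = 2A√h₀/0.0143.
t_empty = 2·2.90·√5.86/0.0143 = 5.8000·2.4207/0.0143 = 981.84 s.

982 s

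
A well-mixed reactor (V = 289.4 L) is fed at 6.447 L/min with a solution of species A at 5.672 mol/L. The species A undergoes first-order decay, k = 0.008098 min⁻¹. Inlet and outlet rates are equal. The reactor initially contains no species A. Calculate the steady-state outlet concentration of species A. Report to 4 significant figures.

Species balance: V dC/dt = Q C_in − Q C − k V C.
At steady state: 0 = Q C_in − (Q + kV) C_ss, so C_ss = Q C_in/(Q + kV).
C_ss = 6.447·5.672/(6.447 + 0.008098·289.4) = 36.5674/8.79056 = 4.15985 mol/L.

4.160 mol/L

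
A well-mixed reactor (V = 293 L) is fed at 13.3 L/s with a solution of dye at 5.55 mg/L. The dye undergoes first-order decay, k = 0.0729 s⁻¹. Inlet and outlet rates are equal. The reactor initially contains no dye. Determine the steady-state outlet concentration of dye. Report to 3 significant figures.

Accumulation = in − out − consumed: V dC/dt = Q C_in − Q C − k V C.
At steady state: 0 = Q C_in − (Q + kV) C_ss, so C_ss = Q C_in/(Q + kV).
C_ss = 13.3·5.55/(13.3 + 0.0729·293) = 73.815/34.660 = 2.1297 mg/L.

2.13 mg/L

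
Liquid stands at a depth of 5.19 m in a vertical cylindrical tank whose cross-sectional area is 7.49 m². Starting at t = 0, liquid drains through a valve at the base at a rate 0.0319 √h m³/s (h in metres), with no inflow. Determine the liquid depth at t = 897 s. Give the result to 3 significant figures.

0.135 m

Unsteady balance on liquid volume: A dh/dt = −0.0319 √h.
This is separable: 2 d(√h)/dt = −0.0319/A, so √h = √h₀ − (0.0319/(2A)) t.
√h = √5.19 − 0.0319·897/(2·7.49) = 2.2782 − 1.9102 = 0.36799.
h = 0.36799² = 0.13542 m.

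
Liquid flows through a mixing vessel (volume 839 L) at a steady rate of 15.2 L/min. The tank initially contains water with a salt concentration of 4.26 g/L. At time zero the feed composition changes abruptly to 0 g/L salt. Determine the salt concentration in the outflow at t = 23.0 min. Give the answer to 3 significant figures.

Accumulation = in − out for the solute gives V dC/dt = Q(C_in − C).
Rewrite as dC/dt + C/τ = C_in/τ, τ = V/Q = 55.197 min.
Solution: C(t) = C_in + (C₀ − C_in) e^(−t/τ).
C(23.0) = 0 + (4.26 − 0)·e^(−23.0/55.197) = 0 + (4.2600)·0.65923 = 2.8083 g/L.

2.81 g/L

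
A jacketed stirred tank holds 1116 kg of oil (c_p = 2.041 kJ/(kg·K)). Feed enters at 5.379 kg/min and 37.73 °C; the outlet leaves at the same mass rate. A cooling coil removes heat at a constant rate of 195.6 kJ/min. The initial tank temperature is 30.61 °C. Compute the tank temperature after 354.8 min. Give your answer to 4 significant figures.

First-law balance (no shaft work): M c_p dT/dt = ṁ c_p (T_in − T) − 195.6.
τ = M/ṁ = 207.474 min; T_ss = T_in − Q̇/(ṁ c_p) = 37.73 − 195.6/(5.379·2.041) = 19.9134 °C.
Solution: T(t) = T_ss + (T₀ − T_ss) e^(−t/τ).
T(354.8) = 19.9134 + (10.6966)·e^(−354.8/207.474) = 19.9134 + (10.6966)·0.180848 = 21.8479 °C.

21.85 °C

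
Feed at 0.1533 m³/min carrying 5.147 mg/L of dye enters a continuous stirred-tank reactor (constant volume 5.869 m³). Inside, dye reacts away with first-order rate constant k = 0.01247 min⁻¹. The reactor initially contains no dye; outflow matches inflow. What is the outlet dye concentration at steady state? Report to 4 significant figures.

3.484 mg/L

V dC/dt = Q(C_in − C) − k V C.
At steady state: 0 = Q C_in − (Q + kV) C_ss, so C_ss = Q C_in/(Q + kV).
C_ss = 0.1533·5.147/(0.1533 + 0.01247·5.869) = 0.789035/0.226486 = 3.48381 mg/L.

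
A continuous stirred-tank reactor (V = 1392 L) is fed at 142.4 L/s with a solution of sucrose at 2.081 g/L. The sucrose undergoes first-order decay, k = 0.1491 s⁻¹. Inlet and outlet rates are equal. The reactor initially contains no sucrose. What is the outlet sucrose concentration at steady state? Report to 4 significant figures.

Species balance: V dC/dt = Q C_in − Q C − k V C.
Steady state (dC/dt = 0): C_ss = Q C_in/(Q + kV) = C_in/(1 + kV/Q).
C_ss = 142.4·2.081/(142.4 + 0.1491·1392) = 296.334/349.947 = 0.846797 g/L.

0.8468 g/L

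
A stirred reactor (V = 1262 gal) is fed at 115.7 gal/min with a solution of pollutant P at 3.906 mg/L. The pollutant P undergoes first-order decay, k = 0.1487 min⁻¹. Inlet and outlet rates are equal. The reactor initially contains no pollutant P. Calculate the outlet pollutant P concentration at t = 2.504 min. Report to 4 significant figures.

Accumulation = in − out − consumed: V dC/dt = Q C_in − Q C − k V C.
This is linear with rate a = Q/V + k = 0.240380 min⁻¹.
C_ss = Q C_in/(Q + kV) = 1.48973 mg/L; C(t) = C_ss + (C₀ − C_ss) e^(−a t).
C(2.504) = 1.48973 + (-1.48973)·e^(−0.240380·2.504) = 1.48973 + (-1.48973)·0.547764 = 0.673711 mg/L.

0.6737 mg/L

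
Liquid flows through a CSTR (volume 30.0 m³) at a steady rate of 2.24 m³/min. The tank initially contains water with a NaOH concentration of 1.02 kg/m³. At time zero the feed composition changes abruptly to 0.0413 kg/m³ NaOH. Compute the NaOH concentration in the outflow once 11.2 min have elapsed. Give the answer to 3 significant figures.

Accumulation = in − out for the solute gives V dC/dt = Q(C_in − C).
So dC/dt = (C_in − C)/τ with τ = V/Q = 30.0/2.24 = 13.393 min.
C approaches C_in exponentially: C(t) = C_in + (C₀ − C_in) e^(−t/τ).
C(11.2) = 0.0413 + (1.02 − 0.0413)·e^(−11.2/13.393) = 0.0413 + (0.97870)·0.43333 = 0.46540 kg/m³.

0.465 kg/m³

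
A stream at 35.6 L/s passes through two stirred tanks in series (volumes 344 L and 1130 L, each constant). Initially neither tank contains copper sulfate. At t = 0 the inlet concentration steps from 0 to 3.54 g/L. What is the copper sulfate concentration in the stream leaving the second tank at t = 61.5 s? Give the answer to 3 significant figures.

Species balance on tank i: dCᵢ/dt = (Cᵢ₋₁ − Cᵢ)/τᵢ with τᵢ = Vᵢ/Q.
τ₁ = 344/35.6 = 9.6629 s; τ₂ = 1130/35.6 = 31.742 s.
Solving the cascade with C₁(0)=C₂(0)=0 gives C₂(t) = C_in[1 − (τ₁ e^(−t/τ₁) − τ₂ e^(−t/τ₂))/(τ₁ − τ₂)].
At t = 61.5: e^(−t/τ₁) = 0.0017215, e^(−t/τ₂) = 0.14406.
C₂ = 3.54·[1 − (9.6629·0.0017215 − 31.742·0.14406)/(-22.079)] = 3.54·0.79364 = 2.8095 g/L.

2.81 g/L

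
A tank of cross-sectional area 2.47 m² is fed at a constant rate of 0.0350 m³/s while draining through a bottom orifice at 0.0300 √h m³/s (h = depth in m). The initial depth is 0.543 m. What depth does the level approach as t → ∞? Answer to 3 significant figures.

A dh/dt = Q_in − 0.0300 √h. Steady state requires inflow = outflow:
Q_in = 0.0300 √h_ss ⇒ √h_ss = 0.0350/0.0300 = 1.1667.
h_ss = 1.1667² = 1.3611 m. (Since h₀ = 0.543 m < h_ss, the level will rise toward this value.)

1.36 m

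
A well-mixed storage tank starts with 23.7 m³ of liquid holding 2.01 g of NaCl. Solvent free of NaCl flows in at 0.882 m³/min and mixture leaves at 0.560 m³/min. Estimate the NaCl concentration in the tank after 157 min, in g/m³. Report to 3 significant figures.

Total volume: dV/dt = Q_in − Q_out = 0.32200 m³/min, so V(t) = 23.7 + 0.32200 t and V(157) = 74.254 m³.
Solute balance: dm/dt = 0 − Q_out C = −Q_out m/V(t).
dm/m = −Q_out dt/(V₀ + 0.32200 t); integrating gives ln(m/m₀) = −(Q_out/(Q_in−Q_out)) ln(V/V₀).
m = m₀ (V₀/V)^(Q_out/(Q_in−Q_out)) = 2.01 × (23.7/74.254)^(1.7391) = 0.27583 g.
C = m/V = 0.27583/74.254 = 0.0037146 g/m³.

0.00371 g/m³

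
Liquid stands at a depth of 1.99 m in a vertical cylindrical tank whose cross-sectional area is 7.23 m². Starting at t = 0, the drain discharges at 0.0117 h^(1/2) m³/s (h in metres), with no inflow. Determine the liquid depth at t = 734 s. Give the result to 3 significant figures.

A dh/dt = −Q_out = −0.0117 √h.
Separate and integrate: 2(√h − √h₀) = −(0.0117/A) t.
√h = √1.99 − 0.0117·734/(2·7.23) = 1.4107 − 0.59390 = 0.81677.
h = 0.81677² = 0.66712 m.

0.667 m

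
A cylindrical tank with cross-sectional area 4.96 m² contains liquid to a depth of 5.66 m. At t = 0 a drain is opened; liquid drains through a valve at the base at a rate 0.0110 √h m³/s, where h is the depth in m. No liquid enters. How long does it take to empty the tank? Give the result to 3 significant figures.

With no inflow, A dh/dt = −0.0110 √h.
This is separable: 2 d(√h)/dt = −0.0110/A, so √h = √h₀ − (0.0110/(2A)) t.
Tank is empty when √h = 0: t_empty = 2A√h₀/0.0110.
t_empty = 2·4.96·√5.66/0.0110 = 9.9200·2.3791/0.0110 = 2145.5 s.

2150 s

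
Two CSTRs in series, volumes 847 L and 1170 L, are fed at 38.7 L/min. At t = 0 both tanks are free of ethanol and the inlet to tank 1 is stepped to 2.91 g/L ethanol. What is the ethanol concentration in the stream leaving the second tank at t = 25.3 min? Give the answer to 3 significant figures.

0.747 g/L

Species balance on tank i: dCᵢ/dt = (Cᵢ₋₁ − Cᵢ)/τᵢ with τᵢ = Vᵢ/Q.
τ₁ = 847/38.7 = 21.886 min; τ₂ = 1170/38.7 = 30.233 min.
Tank 1: C₁ = C_in(1 − e^(−t/τ₁)). Tank 2 (τ₁ ≠ τ₂): C₂ = C_in[1 − (τ₁ e^(−t/τ₁) − τ₂ e^(−t/τ₂))/(τ₁ − τ₂)].
At t = 25.3: e^(−t/τ₁) = 0.31475, e^(−t/τ₂) = 0.43307.
C₂ = 2.91·[1 − (21.886·0.31475 − 30.233·0.43307)/(-8.3463)] = 2.91·0.25665 = 0.74684 g/L.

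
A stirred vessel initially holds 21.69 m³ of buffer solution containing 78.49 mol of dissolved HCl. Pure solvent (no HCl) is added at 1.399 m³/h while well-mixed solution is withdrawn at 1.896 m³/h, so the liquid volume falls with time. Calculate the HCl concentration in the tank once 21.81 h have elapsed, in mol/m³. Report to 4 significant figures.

0.5150 mol/m³

Let m(t) be the amount of HCl. Volume: V(t) = V₀ + (Q_in − Q_out) t = 21.69 − 0.497000 t; V(21.81) = 10.8504 m³.
Species balance (pure solvent in): dm/dt = −Q_out · m/V(t).
dm/m = −Q_out dt/(V₀ − 0.497000 t); integrating gives ln(m/m₀) = −(Q_out/(Q_in−Q_out)) ln(V/V₀).
m = m₀ (V₀/V)^(Q_out/(Q_in−Q_out)) = 78.49 × (21.69/10.8504)^(-3.81489) = 5.58789 mol.
C = m/V = 5.58789/10.8504 = 0.514992 mol/m³.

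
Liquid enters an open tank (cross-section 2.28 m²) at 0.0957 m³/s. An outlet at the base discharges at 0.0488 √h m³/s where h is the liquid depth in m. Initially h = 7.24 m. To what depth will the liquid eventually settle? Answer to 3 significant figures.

3.85 m

Level balance: A dh/dt = 0.0957 − 0.0488 √h. Setting dh/dt = 0:
Q_in = 0.0488 √h_ss ⇒ √h_ss = 0.0957/0.0488 = 1.9611.
h_ss = 1.9611² = 3.8458 m. (Since h₀ = 7.24 m > h_ss, the level will fall toward this value.)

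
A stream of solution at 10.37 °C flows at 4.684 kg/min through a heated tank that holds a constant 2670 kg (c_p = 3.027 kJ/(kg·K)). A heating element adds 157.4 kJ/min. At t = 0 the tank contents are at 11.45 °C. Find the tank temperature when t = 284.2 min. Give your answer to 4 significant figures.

15.38 °C

Energy balance: M c_p dT/dt = ṁ c_p (T_in − T) + 157.4.
τ = M/ṁ = 570.026 min; T_ss = T_in + Q̇/(ṁ c_p) = 10.37 + 157.4/(4.684·3.027) = 21.4713 °C.
Integrating: T(t) = T_ss + (T₀ − T_ss) e^(−t/τ).
T(284.2) = 21.4713 + (-10.0213)·e^(−284.2/570.026) = 21.4713 + (-10.0213)·0.607396 = 15.3844 °C.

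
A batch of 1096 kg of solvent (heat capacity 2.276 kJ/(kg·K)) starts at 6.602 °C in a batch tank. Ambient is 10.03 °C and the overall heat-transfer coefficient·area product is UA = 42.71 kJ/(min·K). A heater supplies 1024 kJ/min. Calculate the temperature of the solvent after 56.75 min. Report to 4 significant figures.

23.63 °C

Energy balance: M c_p dT/dt = −UA(T − T_amb) + Q̇.
dT/dt = (T_ss − T)/τ with T_ss = T_amb + Q̇/UA = 10.03 + 1024/42.71 = 34.0056 °C, τ = M c_p/UA = 1096·2.276/42.71 = 58.4054 min.
T approaches T_ss exponentially: T(t) = T_ss + (T₀ − T_ss) e^(−t/τ).
T(56.75) = 34.0056 + (-27.4036)·0.378456 = 23.6346 °C.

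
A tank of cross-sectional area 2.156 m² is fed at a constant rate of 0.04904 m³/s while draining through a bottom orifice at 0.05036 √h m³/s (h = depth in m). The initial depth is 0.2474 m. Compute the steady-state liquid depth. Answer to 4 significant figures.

0.9483 m

A dh/dt = Q_in − 0.05036 √h. Steady state requires inflow = outflow:
Q_in = 0.05036 √h_ss ⇒ √h_ss = 0.04904/0.05036 = 0.973789.
h_ss = 0.973789² = 0.948264 m. (Since h₀ = 0.2474 m < h_ss, the level will rise toward this value.)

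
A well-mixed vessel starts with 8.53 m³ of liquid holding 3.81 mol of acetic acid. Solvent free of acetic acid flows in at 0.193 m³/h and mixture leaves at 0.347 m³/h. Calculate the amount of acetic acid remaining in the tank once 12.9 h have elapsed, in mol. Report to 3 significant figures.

2.10 mol

Let m(t) be the amount of acetic acid. Volume: V(t) = V₀ + (Q_in − Q_out) t = 8.53 − 0.15400 t; V(12.9) = 6.5434 m³.
No acetic acid enters, so dm/dt = −Q_out · (m/V).
Separate: dm/m = −Q_out dt/V(t) ⇒ ln(m/m₀) = −(Q_out/(Q_in−Q_out)) ln(V/V₀).
m = m₀ (V₀/V)^(Q_out/(Q_in−Q_out)) = 3.81 × (8.53/6.5434)^(-2.2532) = 2.0964 mol.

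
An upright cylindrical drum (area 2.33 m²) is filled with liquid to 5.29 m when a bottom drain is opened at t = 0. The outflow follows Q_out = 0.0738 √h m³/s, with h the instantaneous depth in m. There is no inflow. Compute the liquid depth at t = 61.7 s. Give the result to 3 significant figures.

1.75 m

Volume balance on the tank: A dh/dt = −0.0738 √h.
This is separable: 2 d(√h)/dt = −0.0738/A, so √h = √h₀ − (0.0738/(2A)) t.
√h = √5.29 − 0.0738·61.7/(2·2.33) = 2.3000 − 0.97714 = 1.3229.
h = 1.3229² = 1.7500 m.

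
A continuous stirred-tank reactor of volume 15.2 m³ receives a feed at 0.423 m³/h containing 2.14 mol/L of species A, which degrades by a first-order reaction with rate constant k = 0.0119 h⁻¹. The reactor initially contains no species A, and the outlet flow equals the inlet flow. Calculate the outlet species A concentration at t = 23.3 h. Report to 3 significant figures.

0.905 mol/L

V dC/dt = Q(C_in − C) − k V C.
dC/dt = (Q/V) C_in − (Q/V + k) C; effective rate a = Q/V + k = 0.027829 + 0.0119 = 0.039729 h⁻¹.
C_ss = Q C_in/(Q + kV) = 1.4990 mol/L; C(t) = C_ss + (C₀ − C_ss) e^(−a t).
C(23.3) = 1.4990 + (-1.4990)·e^(−0.039729·23.3) = 1.4990 + (-1.4990)·0.39626 = 0.90501 mol/L.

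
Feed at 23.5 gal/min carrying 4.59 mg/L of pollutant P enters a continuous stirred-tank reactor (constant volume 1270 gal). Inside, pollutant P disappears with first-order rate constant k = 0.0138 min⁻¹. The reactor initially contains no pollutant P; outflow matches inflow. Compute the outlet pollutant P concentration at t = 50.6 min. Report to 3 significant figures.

2.12 mg/L

V dC/dt = Q(C_in − C) − k V C.
dC/dt = (Q/V) C_in − (Q/V + k) C; effective rate a = Q/V + k = 0.018504 + 0.0138 = 0.032304 min⁻¹.
C_ss = Q C_in/(Q + kV) = 2.6292 mg/L; C(t) = C_ss + (C₀ − C_ss) e^(−a t).
C(50.6) = 2.6292 + (-2.6292)·e^(−0.032304·50.6) = 2.6292 + (-2.6292)·0.19503 = 2.1164 mg/L.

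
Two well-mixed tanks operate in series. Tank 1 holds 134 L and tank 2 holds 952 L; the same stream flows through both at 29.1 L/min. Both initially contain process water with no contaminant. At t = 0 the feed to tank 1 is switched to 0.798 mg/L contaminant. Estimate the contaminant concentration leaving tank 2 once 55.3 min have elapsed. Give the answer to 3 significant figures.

0.627 mg/L

Each tank obeys Vᵢ dCᵢ/dt = Q(Cᵢ₋₁ − Cᵢ), so τᵢ = Vᵢ/Q.
τ₁ = 134/29.1 = 4.6048 min; τ₂ = 952/29.1 = 32.715 min.
Tank 1: C₁ = C_in(1 − e^(−t/τ₁)). Tank 2 (τ₁ ≠ τ₂): C₂ = C_in[1 − (τ₁ e^(−t/τ₁) − τ₂ e^(−t/τ₂))/(τ₁ − τ₂)].
At t = 55.3: e^(−t/τ₁) = 6.0881e-06, e^(−t/τ₂) = 0.18445.
C₂ = 0.798·[1 − (4.6048·6.0881e-06 − 32.715·0.18445)/(-28.110)] = 0.798·0.78533 = 0.62670 mg/L.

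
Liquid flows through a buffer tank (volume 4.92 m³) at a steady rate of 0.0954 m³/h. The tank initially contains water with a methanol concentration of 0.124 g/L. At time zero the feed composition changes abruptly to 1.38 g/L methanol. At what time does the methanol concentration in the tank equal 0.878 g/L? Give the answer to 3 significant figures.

47.3 h

Species balance: V dC/dt = Q(C_in − C) ⇒ τ = V/Q = 51.572 h.
C(t) = C_in + (C₀ − C_in) e^(−t/τ). Set C = 0.878 and solve for t:
e^(−t/τ) = (C − C_in)/(C₀ − C_in) = (0.878 − 1.38)/(0.124 − 1.38) = 0.39968
t = −τ ln(…) = 51.572 × 0.91709 = 47.296 h.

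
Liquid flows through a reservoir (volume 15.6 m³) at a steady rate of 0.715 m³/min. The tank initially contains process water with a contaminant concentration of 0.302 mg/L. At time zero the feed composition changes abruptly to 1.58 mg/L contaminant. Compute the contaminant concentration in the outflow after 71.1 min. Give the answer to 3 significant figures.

1.53 mg/L

Species balance on the tank: V dC/dt = Q(C_in − C).
So dC/dt = (C_in − C)/τ with τ = V/Q = 15.6/0.715 = 21.818 min.
C approaches C_in exponentially: C(t) = C_in + (C₀ − C_in) e^(−t/τ).
C(71.1) = 1.58 + (0.302 − 1.58)·e^(−71.1/21.818) = 1.58 + (-1.2780)·0.038436 = 1.5309 mg/L.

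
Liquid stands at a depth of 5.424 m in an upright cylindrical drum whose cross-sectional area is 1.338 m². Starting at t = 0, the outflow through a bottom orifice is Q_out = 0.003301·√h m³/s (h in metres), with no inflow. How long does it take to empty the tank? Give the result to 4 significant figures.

A dh/dt = −Q_out = −0.003301 √h.
This is separable: 2 d(√h)/dt = −0.003301/A, so √h = √h₀ − (0.003301/(2A)) t.
Set h = 0: 2√h₀ = (0.003301/A) t_empty ⇒ t_empty = 2A√h₀/0.003301.
t_empty = 2·1.338·√5.424/0.003301 = 2.67600·2.32895/0.003301 = 1887.99 s.

1888 s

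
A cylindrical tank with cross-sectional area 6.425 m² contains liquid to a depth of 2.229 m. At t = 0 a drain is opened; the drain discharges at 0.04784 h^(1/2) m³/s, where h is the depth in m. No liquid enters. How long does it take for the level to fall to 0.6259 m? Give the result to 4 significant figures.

188.5 s

A dh/dt = −Q_out = −0.04784 √h.
This is separable: 2 d(√h)/dt = −0.04784/A, so √h = √h₀ − (0.04784/(2A)) t.
t = 2A(√h₀ − √h)/0.04784 = 2·6.425·(√2.229 − √0.6259)/0.04784
  = 12.8500 × (1.49298 − 0.791138) / 0.04784 = 188.518 s.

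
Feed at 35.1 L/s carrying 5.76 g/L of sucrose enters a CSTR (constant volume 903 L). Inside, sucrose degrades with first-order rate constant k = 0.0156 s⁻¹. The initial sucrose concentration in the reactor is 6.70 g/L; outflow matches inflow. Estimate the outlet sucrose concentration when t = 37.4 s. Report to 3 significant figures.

4.45 g/L

V dC/dt = Q(C_in − C) − k V C.
This is linear with rate a = Q/V + k = 0.054470 s⁻¹.
C_ss = Q C_in/(Q + kV) = 4.1104 g/L; C(t) = C_ss + (C₀ − C_ss) e^(−a t).
C(37.4) = 4.1104 + (2.5896)·e^(−0.054470·37.4) = 4.1104 + (2.5896)·0.13039 = 4.4480 g/L.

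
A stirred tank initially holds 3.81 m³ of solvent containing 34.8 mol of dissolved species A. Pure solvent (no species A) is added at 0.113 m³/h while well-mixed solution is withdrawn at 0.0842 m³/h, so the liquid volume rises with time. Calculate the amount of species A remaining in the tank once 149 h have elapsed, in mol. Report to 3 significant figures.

3.83 mol

Let m(t) be the amount of species A. Volume: V(t) = V₀ + (Q_in − Q_out) t = 3.81 + 0.028800 t; V(149) = 8.1012 m³.
No species A enters, so dm/dt = −Q_out · (m/V).
dm/m = −Q_out dt/(V₀ + 0.028800 t); integrating gives ln(m/m₀) = −(Q_out/(Q_in−Q_out)) ln(V/V₀).
m = m₀ (V₀/V)^(Q_out/(Q_in−Q_out)) = 34.8 × (3.81/8.1012)^(2.9236) = 3.8347 mol.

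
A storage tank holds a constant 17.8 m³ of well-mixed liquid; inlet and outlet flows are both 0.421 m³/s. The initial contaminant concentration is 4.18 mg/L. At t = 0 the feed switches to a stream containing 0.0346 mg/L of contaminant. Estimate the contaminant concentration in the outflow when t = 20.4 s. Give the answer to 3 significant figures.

Transient balance on the dissolved component: V dC/dt = Q(C_in − C).
So dC/dt = (C_in − C)/τ with τ = V/Q = 17.8/0.421 = 42.280 s.
Integrating: C(t) = C_in + (C₀ − C_in) e^(−t/τ).
C(20.4) = 0.0346 + (4.18 − 0.0346)·e^(−20.4/42.280) = 0.0346 + (4.1454)·0.61724 = 2.5933 mg/L.

2.59 mg/L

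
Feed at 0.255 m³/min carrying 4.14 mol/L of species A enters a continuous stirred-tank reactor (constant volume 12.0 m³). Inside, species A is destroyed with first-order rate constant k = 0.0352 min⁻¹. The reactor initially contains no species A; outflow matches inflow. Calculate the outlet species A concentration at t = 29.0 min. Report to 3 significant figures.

1.26 mol/L

V dC/dt = Q(C_in − C) − k V C.
This is linear with rate a = Q/V + k = 0.056450 min⁻¹.
C_ss = Q C_in/(Q + kV) = 1.5585 mol/L; C(t) = C_ss + (C₀ − C_ss) e^(−a t).
C(29.0) = 1.5585 + (-1.5585)·e^(−0.056450·29.0) = 1.5585 + (-1.5585)·0.19455 = 1.2553 mol/L.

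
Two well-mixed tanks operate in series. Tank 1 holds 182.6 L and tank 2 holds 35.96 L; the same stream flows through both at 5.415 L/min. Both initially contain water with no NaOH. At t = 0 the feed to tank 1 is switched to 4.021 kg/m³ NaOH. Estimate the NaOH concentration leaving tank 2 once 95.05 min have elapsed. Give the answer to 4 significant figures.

Species balance on tank i: dCᵢ/dt = (Cᵢ₋₁ − Cᵢ)/τᵢ with τᵢ = Vᵢ/Q.
τ₁ = 182.6/5.415 = 33.7211 min; τ₂ = 35.96/5.415 = 6.64081 min.
Tank 1: C₁ = C_in(1 − e^(−t/τ₁)). Tank 2 (τ₁ ≠ τ₂): C₂ = C_in[1 − (τ₁ e^(−t/τ₁) − τ₂ e^(−t/τ₂))/(τ₁ − τ₂)].
At t = 95.05: e^(−t/τ₁) = 0.0596831, e^(−t/τ₂) = 6.08051e-07.
C₂ = 4.021·[1 − (33.7211·0.0596831 − 6.64081·6.08051e-07)/(27.0803)] = 4.021·0.925681 = 3.72216 kg/m³.

3.722 kg/m³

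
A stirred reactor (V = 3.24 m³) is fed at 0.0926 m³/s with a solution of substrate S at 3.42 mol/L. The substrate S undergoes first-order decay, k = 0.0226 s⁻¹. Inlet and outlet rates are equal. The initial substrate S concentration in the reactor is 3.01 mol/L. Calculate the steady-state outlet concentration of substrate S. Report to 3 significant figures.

Accumulation = in − out − consumed: V dC/dt = Q C_in − Q C − k V C.
At steady state: 0 = Q C_in − (Q + kV) C_ss, so C_ss = Q C_in/(Q + kV).
C_ss = 0.0926·3.42/(0.0926 + 0.0226·3.24) = 0.31669/0.16582 = 1.9098 mol/L.

1.91 mol/L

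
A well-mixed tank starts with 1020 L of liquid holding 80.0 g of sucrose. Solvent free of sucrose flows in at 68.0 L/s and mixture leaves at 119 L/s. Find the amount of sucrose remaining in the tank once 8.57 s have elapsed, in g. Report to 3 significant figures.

Let m(t) be the amount of sucrose. Volume: V(t) = V₀ + (Q_in − Q_out) t = 1020 − 51.000 t; V(8.57) = 582.93 L.
Solute balance: dm/dt = 0 − Q_out C = −Q_out m/V(t).
Separate: dm/m = −Q_out dt/V(t) ⇒ ln(m/m₀) = −(Q_out/(Q_in−Q_out)) ln(V/V₀).
m = m₀ (V₀/V)^(Q_out/(Q_in−Q_out)) = 80.0 × (1020/582.93)^(-2.3333) = 21.683 g.

21.7 g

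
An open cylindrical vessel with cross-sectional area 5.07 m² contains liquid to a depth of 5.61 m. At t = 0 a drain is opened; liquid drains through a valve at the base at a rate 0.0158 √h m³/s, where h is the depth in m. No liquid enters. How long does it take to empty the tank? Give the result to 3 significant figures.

A dh/dt = −Q_out = −0.0158 √h.
Separate and integrate: 2(√h − √h₀) = −(0.0158/A) t.
Set h = 0: 2√h₀ = (0.0158/A) t_empty ⇒ t_empty = 2A√h₀/0.0158.
t_empty = 2·5.07·√5.61/0.0158 = 10.140·2.3685/0.0158 = 1520.1 s.

1520 s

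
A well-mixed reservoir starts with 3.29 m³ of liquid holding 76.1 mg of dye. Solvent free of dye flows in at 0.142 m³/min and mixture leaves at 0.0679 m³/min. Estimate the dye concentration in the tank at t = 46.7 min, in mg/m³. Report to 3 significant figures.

Total volume: dV/dt = Q_in − Q_out = 0.074100 m³/min, so V(t) = 3.29 + 0.074100 t and V(46.7) = 6.7505 m³.
Solute balance: dm/dt = 0 − Q_out C = −Q_out m/V(t).
Separate: dm/m = −Q_out dt/V(t) ⇒ ln(m/m₀) = −(Q_out/(Q_in−Q_out)) ln(V/V₀).
m = m₀ (V₀/V)^(Q_out/(Q_in−Q_out)) = 76.1 × (3.29/6.7505)^(0.91633) = 39.388 mg.
C = m/V = 39.388/6.7505 = 5.8348 mg/m³.

5.83 mg/m³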